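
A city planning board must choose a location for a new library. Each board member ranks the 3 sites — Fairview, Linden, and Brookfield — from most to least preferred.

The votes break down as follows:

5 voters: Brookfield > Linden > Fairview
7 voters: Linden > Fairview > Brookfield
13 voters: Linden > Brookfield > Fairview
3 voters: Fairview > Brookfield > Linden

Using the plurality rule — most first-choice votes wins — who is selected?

Linden

First-place vote totals:
  Fairview: 3
  Linden: 20
  Brookfield: 5
Linden has the most first-place votes.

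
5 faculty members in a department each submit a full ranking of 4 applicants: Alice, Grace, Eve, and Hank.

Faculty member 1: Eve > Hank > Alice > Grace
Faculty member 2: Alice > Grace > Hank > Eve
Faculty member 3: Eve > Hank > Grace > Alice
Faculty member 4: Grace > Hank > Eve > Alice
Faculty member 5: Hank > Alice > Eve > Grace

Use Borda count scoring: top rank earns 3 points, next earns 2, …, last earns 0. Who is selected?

Borda scores:
  Alice: 1 + 3 + 0 + 0 + 2 = 6
  Grace: 0 + 2 + 1 + 3 + 0 = 6
  Eve: 3 + 0 + 3 + 1 + 1 = 8
  Hank: 2 + 1 + 2 + 2 + 3 = 10
Hank has the highest total.

Hank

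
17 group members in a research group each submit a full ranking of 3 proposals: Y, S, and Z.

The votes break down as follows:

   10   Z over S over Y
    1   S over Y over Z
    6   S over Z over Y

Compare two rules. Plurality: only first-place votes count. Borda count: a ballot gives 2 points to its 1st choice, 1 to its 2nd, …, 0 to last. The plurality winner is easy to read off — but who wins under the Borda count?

Plurality first-place counts: Y 0, S 7, Z 10 → Z.
Borda totals: Y 1, S 24, Z 26 → Z.

Z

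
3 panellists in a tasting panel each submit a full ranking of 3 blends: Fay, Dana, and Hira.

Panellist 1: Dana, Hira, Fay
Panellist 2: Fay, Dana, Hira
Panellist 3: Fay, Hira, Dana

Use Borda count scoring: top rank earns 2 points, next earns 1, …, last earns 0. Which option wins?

Borda scores:
  Fay: 0 + 2 + 2 = 4
  Dana: 2 + 1 + 0 = 3
  Hira: 1 + 0 + 1 = 2
Fay has the highest total.

Fay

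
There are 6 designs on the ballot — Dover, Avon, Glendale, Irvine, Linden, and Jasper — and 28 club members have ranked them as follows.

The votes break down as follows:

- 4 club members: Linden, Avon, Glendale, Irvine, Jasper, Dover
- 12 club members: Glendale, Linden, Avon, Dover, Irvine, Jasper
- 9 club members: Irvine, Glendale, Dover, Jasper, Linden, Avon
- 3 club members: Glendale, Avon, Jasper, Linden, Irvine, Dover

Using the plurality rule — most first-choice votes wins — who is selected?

Glendale

First-place vote totals:
  Dover: 0
  Avon: 0
  Glendale: 15
  Irvine: 9
  Linden: 4
  Jasper: 0
Glendale has the most first-place votes.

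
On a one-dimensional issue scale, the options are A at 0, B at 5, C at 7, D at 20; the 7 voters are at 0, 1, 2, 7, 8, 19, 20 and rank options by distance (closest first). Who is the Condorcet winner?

C

With single-peaked preferences on a line, the Condorcet winner is the candidate closest to the median voter.
The median voter (position 7) is closest to C at 7.
Check: C vs D — voters closer to C: 5 of 7.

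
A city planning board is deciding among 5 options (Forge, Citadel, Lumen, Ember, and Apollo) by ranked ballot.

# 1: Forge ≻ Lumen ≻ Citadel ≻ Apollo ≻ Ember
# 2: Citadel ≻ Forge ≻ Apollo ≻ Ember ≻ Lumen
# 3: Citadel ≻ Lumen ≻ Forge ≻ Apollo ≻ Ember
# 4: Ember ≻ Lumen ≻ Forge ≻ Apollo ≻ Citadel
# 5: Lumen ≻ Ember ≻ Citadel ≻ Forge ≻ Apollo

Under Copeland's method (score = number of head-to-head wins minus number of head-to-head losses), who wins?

Lumen

Pairwise results:
  Forge vs Citadel: Citadel wins 3–2.
  Forge vs Lumen: Lumen wins 3–2.
  Forge vs Ember: Forge wins 3–2.
  Forge vs Apollo: Forge wins 5–0.
  Citadel vs Lumen: Lumen wins 3–2.
  Citadel vs Ember: Citadel wins 3–2.
  Citadel vs Apollo: Citadel wins 4–1.
  Lumen vs Ember: Lumen wins 3–2.
  Lumen vs Apollo: Lumen wins 4–1.
  Ember vs Apollo: Apollo wins 3–2.
Copeland scores (wins − losses):
  Forge: 2 − 2 = 0
  Citadel: 3 − 1 = 2
  Lumen: 4 − 0 = 4
  Ember: 0 − 4 = -4
  Apollo: 1 − 3 = -2
Lumen has the best Copeland score.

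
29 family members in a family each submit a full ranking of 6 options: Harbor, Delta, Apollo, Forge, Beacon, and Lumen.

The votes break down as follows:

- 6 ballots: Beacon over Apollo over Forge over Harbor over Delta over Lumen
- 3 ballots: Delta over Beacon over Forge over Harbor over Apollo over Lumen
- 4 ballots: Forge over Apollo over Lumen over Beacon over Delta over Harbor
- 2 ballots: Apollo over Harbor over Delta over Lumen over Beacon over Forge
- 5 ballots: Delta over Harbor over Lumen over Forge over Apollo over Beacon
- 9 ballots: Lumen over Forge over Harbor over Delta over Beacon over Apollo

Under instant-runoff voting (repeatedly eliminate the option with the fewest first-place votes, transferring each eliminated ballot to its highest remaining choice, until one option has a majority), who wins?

Delta

Round 1: Lumen 9, Delta 8, Beacon 6, Forge 4, Apollo 2, Harbor 0. Harbor has the fewest and is eliminated.
Round 2: Lumen 9, Delta 8, Beacon 6, Forge 4, Apollo 2. Apollo has the fewest and is eliminated.
Round 3: Delta 10, Lumen 9, Beacon 6, Forge 4. Forge has the fewest and is eliminated.
Round 4: Lumen 13, Delta 10, Beacon 6. Beacon has the fewest and is eliminated.
Round 5: Delta 16, Lumen 13. Delta has a majority.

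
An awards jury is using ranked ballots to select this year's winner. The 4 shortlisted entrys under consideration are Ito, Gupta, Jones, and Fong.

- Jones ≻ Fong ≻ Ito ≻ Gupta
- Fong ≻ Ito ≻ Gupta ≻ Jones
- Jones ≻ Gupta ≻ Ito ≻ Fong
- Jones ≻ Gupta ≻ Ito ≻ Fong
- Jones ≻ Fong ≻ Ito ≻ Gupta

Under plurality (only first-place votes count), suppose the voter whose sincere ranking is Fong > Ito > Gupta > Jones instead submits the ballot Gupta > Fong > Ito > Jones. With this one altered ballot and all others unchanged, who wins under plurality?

First-place totals with the altered ballot: Ito 0, Gupta 1, Jones 4, Fong 0.
The winner is unchanged: still Jones.

Jones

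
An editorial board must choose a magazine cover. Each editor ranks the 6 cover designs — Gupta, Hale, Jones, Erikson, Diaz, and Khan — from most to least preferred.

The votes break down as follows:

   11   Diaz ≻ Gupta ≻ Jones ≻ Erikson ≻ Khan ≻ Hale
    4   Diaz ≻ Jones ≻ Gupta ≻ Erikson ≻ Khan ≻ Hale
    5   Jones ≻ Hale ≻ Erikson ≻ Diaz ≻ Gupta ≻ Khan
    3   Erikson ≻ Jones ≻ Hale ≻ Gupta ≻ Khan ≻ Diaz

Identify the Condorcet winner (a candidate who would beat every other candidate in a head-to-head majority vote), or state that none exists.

Head-to-head results (23 voters total):
Gupta vs Hale: Gupta wins 15–8.
Gupta vs Jones: Jones wins 12–11.
Gupta vs Erikson: Gupta wins 15–8.
Gupta vs Diaz: Diaz wins 20–3.
Gupta vs Khan: Gupta wins 23–0.
Hale vs Jones: Jones wins 23–0.
Hale vs Erikson: Erikson wins 18–5.
Hale vs Diaz: Diaz wins 15–8.
Hale vs Khan: Khan wins 15–8.
Jones vs Erikson: Jones wins 20–3.
Jones vs Diaz: Diaz wins 15–8.
Jones vs Khan: Jones wins 23–0.
Erikson vs Diaz: Diaz wins 15–8.
Erikson vs Khan: Erikson wins 23–0.
Diaz vs Khan: Diaz wins 20–3.
Diaz beats each rival — Gupta (20–3), Hale (15–8), Jones (15–8), Erikson (15–8), Khan (20–3) — so Diaz is the Condorcet winner.

Diaz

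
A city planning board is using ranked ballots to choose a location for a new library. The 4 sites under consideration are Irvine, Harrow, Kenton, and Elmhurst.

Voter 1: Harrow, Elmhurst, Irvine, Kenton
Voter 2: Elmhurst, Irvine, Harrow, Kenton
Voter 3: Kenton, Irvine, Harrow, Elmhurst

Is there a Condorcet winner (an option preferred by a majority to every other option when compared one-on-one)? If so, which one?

None — there is no Condorcet winner

Head-to-head results (3 voters total):
Irvine vs Harrow: Irvine wins 2–1.
Irvine vs Kenton: Irvine wins 2–1.
Irvine vs Elmhurst: Elmhurst wins 2–1.
Harrow vs Kenton: Harrow wins 2–1.
Harrow vs Elmhurst: Harrow wins 2–1.
Kenton vs Elmhurst: Elmhurst wins 2–1.
No candidate beats all others: Irvine beats Harrow beats Elmhurst beats Irvine, a majority cycle.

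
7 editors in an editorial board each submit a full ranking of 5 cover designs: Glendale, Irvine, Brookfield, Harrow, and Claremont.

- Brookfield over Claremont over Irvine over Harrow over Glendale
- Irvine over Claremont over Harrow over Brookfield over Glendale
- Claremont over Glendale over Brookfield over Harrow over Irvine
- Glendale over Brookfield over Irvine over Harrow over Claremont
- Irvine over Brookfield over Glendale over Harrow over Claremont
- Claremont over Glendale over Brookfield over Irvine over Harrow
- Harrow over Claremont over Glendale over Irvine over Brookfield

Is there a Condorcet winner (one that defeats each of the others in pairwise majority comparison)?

Head-to-head results (7 voters total):
Glendale vs Irvine: Glendale wins 4–3.
Glendale vs Brookfield: Glendale wins 4–3.
Glendale vs Harrow: Glendale wins 4–3.
Glendale vs Claremont: Claremont wins 5–2.
Irvine vs Brookfield: Brookfield wins 4–3.
Irvine vs Harrow: Irvine wins 5–2.
Irvine vs Claremont: Claremont wins 4–3.
Brookfield vs Harrow: Brookfield wins 5–2.
Brookfield vs Claremont: Claremont wins 4–3.
Harrow vs Claremont: Claremont wins 4–3.
Claremont beats each rival — Glendale (5–2), Irvine (4–3), Brookfield (4–3), Harrow (4–3) — so Claremont is the Condorcet winner.

Yes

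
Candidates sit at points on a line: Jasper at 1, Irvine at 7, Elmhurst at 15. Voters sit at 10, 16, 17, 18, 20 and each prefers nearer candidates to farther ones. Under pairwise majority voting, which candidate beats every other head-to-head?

Elmhurst

With single-peaked preferences on a line, the Condorcet winner is the candidate closest to the median voter.
The median voter (position 17) is closest to Elmhurst at 15.
Check: Elmhurst vs Jasper — voters closer to Elmhurst: 5 of 5.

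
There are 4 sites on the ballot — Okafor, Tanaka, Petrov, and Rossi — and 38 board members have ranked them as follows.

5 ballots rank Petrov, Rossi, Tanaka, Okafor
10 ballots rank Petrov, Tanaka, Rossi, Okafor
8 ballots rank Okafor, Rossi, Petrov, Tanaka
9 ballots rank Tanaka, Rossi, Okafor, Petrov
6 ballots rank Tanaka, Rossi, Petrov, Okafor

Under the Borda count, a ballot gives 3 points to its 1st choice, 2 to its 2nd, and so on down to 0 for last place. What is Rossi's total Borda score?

Borda scores:
  Okafor: 5·0 + 10·0 + 8·3 + 9·1 + 6·0 = 33
  Tanaka: 5·1 + 10·2 + 8·0 + 9·3 + 6·3 = 70
  Petrov: 5·3 + 10·3 + 8·1 + 9·0 + 6·1 = 59
  Rossi: 5·2 + 10·1 + 8·2 + 9·2 + 6·2 = 66

66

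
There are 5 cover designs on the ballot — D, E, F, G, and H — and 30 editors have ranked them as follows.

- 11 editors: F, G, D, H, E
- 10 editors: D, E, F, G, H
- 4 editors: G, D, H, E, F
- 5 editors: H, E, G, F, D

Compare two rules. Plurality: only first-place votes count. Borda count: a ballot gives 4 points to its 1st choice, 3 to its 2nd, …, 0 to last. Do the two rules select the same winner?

Plurality first-place counts: D 10, E 0, F 11, G 4, H 5 → F.
Borda totals: D 74, E 49, F 69, G 69, H 39 → D.
The two rules disagree: plurality picks F, Borda picks D.

No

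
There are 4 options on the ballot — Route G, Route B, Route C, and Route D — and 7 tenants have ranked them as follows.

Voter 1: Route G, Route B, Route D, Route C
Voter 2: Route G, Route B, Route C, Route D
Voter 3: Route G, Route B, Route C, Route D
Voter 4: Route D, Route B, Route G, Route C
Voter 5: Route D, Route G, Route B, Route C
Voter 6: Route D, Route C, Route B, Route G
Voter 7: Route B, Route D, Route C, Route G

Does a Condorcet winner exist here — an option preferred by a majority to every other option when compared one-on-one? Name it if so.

None — there is no Condorcet winner

Head-to-head results (7 voters total):
Route G vs Route B: Route G wins 4–3.
Route G vs Route C: Route G wins 5–2.
Route G vs Route D: Route D wins 4–3.
Route B vs Route C: Route B wins 6–1.
Route B vs Route D: Route B wins 4–3.
Route C vs Route D: Route D wins 5–2.
No candidate beats all others: Route G beats Route B beats Route D beats Route G, a majority cycle.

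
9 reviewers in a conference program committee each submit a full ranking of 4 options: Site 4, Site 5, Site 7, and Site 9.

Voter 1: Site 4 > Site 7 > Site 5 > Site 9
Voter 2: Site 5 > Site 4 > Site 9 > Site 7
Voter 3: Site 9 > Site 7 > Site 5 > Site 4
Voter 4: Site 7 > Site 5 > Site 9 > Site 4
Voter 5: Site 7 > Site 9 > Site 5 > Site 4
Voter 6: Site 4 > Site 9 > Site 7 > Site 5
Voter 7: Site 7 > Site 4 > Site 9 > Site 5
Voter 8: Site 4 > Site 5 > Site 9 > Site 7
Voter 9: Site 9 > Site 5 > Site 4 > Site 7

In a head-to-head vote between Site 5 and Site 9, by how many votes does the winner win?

Ballots ranking Site 5 above Site 9: 4.
Ballots ranking Site 9 above Site 5: 5.
Site 9 wins 5–4, a margin of 1.

1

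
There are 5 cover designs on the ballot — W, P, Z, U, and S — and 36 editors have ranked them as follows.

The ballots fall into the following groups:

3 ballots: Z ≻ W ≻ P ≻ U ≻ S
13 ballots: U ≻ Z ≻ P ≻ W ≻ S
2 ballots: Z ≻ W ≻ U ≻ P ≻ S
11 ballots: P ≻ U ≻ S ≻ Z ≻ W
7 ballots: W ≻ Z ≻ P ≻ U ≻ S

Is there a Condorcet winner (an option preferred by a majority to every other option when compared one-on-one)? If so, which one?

There is no Condorcet winner

Head-to-head results (36 voters total):
W vs P: P wins 24–12.
W vs Z: Z wins 29–7.
W vs U: U wins 24–12.
W vs S: W wins 25–11.
P vs Z: Z wins 25–11.
P vs U: P wins 21–15.
P vs S: P wins 36–0.
Z vs U: U wins 24–12.
Z vs S: Z wins 25–11.
U vs S: U wins 36–0.
No candidate beats all others: P beats U beats Z beats P, a majority cycle.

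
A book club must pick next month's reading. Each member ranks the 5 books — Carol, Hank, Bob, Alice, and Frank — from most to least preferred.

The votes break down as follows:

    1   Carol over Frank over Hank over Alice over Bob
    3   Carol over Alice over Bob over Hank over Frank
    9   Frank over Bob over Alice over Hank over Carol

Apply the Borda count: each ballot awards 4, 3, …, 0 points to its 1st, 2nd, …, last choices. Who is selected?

Frank

Borda scores:
  Carol: 4 + 3·4 + 9·0 = 16
  Hank: 2 + 3·1 + 9·1 = 14
  Bob: 0 + 3·2 + 9·3 = 33
  Alice: 1 + 3·3 + 9·2 = 28
  Frank: 3 + 3·0 + 9·4 = 39
Frank has the highest total.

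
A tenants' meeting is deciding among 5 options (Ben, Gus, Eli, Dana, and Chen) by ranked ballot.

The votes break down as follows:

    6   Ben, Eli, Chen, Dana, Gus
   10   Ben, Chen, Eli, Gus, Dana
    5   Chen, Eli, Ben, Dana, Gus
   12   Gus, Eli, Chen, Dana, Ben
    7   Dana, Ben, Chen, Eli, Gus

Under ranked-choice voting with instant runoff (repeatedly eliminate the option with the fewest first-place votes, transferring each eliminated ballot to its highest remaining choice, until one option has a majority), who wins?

Ben

Round 1: Ben 16, Gus 12, Dana 7, Chen 5, Eli 0. Eli has the fewest and is eliminated.
Round 2: Ben 16, Gus 12, Dana 7, Chen 5. Chen has the fewest and is eliminated.
Round 3: Ben 21, Gus 12, Dana 7. Ben has a majority.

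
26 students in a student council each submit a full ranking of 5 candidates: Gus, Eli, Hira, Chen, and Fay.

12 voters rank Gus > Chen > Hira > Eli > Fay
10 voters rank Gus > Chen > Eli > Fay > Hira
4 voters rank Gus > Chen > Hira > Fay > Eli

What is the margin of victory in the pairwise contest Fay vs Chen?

Ballots ranking Fay above Chen: 0.
Ballots ranking Chen above Fay: 12+10+4 = 26.
Chen wins 26–0, a margin of 26.

26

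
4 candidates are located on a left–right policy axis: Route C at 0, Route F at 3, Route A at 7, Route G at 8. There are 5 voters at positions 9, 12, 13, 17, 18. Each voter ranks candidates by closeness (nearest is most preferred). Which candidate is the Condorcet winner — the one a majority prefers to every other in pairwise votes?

With single-peaked preferences on a line, the Condorcet winner is the candidate closest to the median voter.
The median voter (position 13) is closest to Route G at 8.
Check: Route G vs Route C — voters closer to Route G: 5 of 5.

Route G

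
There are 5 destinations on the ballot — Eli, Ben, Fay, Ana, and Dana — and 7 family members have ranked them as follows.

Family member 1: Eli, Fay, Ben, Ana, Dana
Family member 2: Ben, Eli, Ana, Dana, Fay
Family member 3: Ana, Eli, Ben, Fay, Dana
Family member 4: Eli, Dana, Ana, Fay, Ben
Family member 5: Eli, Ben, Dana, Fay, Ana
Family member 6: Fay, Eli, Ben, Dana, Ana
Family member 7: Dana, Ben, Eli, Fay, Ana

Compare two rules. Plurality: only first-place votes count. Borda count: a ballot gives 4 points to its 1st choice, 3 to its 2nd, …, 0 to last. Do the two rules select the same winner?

Plurality first-place counts: Eli 3, Ben 1, Fay 1, Ana 1, Dana 1 → Eli.
Borda totals: Eli 23, Ben 16, Fay 11, Ana 9, Dana 11 → Eli.
The two rules agree on Eli.

Yes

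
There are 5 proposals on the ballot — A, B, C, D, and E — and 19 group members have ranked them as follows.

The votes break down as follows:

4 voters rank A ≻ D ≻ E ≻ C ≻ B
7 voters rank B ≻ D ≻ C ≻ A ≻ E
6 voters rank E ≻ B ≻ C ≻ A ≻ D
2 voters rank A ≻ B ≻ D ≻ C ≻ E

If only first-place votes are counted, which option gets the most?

B

First-place vote totals:
  A: 6
  B: 7
  C: 0
  D: 0
  E: 6
B has the most first-place votes.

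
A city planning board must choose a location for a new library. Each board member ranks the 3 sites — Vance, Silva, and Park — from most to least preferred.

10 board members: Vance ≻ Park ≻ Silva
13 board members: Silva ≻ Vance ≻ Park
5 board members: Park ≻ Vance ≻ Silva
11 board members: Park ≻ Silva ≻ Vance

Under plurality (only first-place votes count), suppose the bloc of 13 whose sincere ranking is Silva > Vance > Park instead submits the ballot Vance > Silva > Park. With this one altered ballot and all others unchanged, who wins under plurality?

Vance

First-place totals with the altered ballot: Vance 23, Silva 0, Park 16.
The switch changes the winner from Park to Vance.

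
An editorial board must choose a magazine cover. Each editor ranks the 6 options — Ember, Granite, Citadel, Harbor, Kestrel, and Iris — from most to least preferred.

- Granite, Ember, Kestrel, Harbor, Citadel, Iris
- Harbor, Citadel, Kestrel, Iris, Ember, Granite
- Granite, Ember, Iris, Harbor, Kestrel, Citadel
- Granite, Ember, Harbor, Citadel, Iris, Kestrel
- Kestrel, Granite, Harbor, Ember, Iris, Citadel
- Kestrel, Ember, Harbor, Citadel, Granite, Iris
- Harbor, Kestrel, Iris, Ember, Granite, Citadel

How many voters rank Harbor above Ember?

3

Ballots ranking Harbor above Ember: 3.
Ballots ranking Ember above Harbor: 4.
So 3 of 7 voters prefer Harbor to Ember.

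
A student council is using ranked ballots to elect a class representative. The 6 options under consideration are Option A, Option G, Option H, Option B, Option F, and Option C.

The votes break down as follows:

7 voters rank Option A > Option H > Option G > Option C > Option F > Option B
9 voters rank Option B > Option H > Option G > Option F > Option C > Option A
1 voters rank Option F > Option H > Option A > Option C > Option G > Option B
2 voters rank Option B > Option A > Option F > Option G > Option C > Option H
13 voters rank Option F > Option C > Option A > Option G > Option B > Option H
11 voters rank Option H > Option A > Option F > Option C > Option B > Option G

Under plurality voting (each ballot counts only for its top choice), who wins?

First-place vote totals:
  Option A: 7
  Option G: 0
  Option H: 11
  Option B: 11
  Option F: 14
  Option C: 0
Option F has the most first-place votes.

Option F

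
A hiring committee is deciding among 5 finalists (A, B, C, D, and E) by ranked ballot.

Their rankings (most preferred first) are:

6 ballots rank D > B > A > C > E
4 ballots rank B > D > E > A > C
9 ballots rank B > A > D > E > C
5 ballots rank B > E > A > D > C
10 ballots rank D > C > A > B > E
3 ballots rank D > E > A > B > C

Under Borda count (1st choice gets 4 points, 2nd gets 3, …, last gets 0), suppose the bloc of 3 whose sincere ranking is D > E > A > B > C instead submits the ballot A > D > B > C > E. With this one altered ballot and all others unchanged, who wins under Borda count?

D

Borda totals with the altered ballot: A 85, B 106, C 39, D 108, E 32.
The winner is unchanged: still D.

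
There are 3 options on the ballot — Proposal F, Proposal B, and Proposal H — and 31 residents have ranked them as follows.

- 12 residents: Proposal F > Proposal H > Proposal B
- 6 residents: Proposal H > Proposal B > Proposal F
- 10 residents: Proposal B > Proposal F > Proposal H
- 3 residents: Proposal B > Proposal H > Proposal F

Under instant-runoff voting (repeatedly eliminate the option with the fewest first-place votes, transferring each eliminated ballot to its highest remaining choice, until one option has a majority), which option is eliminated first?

Proposal H

Round 1: Proposal B 13, Proposal F 12, Proposal H 6. Proposal H has the fewest and is eliminated.
Round 2: Proposal B 19, Proposal F 12. Proposal B has a majority.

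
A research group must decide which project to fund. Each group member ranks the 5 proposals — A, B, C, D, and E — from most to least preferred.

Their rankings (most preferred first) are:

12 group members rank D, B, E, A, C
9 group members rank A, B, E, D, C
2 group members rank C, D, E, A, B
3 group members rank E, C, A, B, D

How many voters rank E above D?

12

Ballots ranking E above D: 9+3 = 12.
Ballots ranking D above E: 12+2 = 14.
So 12 of 26 voters prefer E to D.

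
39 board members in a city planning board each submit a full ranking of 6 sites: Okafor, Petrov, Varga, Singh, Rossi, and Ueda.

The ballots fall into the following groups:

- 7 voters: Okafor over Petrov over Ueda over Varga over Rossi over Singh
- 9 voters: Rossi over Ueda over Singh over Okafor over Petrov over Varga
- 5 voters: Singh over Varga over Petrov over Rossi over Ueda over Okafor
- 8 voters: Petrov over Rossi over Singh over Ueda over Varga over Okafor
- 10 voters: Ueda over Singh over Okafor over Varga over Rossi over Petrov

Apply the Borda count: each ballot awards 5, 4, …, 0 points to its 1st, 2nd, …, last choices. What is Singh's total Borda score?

116

Borda scores:
  Okafor: 7·5 + 9·2 + 5·0 + 8·0 + 10·3 = 83
  Petrov: 7·4 + 9·1 + 5·3 + 8·5 + 10·0 = 92
  Varga: 7·2 + 9·0 + 5·4 + 8·1 + 10·2 = 62
  Singh: 7·0 + 9·3 + 5·5 + 8·3 + 10·4 = 116
  Rossi: 7·1 + 9·5 + 5·2 + 8·4 + 10·1 = 104
  Ueda: 7·3 + 9·4 + 5·1 + 8·2 + 10·5 = 128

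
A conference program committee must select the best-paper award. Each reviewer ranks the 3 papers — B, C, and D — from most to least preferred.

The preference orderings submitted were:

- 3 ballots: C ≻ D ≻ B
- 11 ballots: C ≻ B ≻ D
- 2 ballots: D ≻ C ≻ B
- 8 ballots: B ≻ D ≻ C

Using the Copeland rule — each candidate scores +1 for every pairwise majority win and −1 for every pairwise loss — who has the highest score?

Pairwise results:
  B vs C: C wins 16–8.
  B vs D: B wins 19–5.
  C vs D: C wins 14–10.
Copeland scores (wins − losses):
  B: 1 − 1 = 0
  C: 2 − 0 = 2
  D: 0 − 2 = -2
C has the best Copeland score.

C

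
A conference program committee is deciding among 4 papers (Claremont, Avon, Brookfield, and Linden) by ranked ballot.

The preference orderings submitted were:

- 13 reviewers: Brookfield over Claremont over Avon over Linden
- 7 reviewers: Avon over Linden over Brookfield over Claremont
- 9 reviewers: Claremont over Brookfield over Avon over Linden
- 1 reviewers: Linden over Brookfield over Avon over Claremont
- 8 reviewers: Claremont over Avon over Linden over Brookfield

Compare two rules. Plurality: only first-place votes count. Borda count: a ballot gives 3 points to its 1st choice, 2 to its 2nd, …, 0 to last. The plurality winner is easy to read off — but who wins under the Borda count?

Plurality first-place counts: Claremont 17, Avon 7, Brookfield 13, Linden 1 → Claremont.
Borda totals: Claremont 77, Avon 60, Brookfield 66, Linden 25 → Claremont.

Claremont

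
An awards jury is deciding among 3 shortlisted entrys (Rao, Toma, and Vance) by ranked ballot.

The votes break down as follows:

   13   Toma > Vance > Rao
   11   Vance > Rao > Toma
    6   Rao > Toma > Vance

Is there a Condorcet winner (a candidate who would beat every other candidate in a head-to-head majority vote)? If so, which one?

No Condorcet winner

Head-to-head results (30 voters total):
Rao vs Toma: Rao wins 17–13.
Rao vs Vance: Vance wins 24–6.
Toma vs Vance: Toma wins 19–11.
No candidate beats all others: Rao beats Toma beats Vance beats Rao, a majority cycle.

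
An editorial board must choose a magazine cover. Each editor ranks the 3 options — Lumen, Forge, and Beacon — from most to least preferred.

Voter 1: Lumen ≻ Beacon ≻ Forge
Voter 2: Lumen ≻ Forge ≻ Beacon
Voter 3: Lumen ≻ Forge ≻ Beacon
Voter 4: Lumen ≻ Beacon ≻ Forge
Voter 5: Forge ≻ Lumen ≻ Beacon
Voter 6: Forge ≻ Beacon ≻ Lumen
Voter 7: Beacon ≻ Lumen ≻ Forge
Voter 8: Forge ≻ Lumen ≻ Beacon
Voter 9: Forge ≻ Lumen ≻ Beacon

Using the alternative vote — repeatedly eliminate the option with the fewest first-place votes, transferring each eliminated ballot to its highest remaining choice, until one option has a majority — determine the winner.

Lumen

Round 1: Lumen 4, Forge 4, Beacon 1. Beacon has the fewest and is eliminated.
Round 2: Lumen 5, Forge 4. Lumen has a majority.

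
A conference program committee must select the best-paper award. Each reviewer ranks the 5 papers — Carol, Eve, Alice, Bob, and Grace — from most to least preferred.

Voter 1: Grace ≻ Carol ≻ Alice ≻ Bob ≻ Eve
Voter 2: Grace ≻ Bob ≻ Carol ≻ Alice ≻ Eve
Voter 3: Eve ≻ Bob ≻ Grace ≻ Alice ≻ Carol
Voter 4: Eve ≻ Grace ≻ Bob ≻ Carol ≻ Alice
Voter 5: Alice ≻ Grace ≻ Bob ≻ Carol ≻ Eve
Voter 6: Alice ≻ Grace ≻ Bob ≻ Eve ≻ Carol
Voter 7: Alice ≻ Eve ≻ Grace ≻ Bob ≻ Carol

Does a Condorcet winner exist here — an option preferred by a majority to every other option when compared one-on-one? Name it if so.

Head-to-head results (7 voters total):
Carol vs Eve: Eve wins 4–3.
Carol vs Alice: Alice wins 4–3.
Carol vs Bob: Bob wins 6–1.
Carol vs Grace: Grace wins 7–0.
Eve vs Alice: Alice wins 5–2.
Eve vs Bob: Bob wins 4–3.
Eve vs Grace: Grace wins 4–3.
Alice vs Bob: Alice wins 4–3.
Alice vs Grace: Grace wins 4–3.
Bob vs Grace: Grace wins 6–1.
Grace beats each rival — Carol (7–0), Eve (4–3), Alice (4–3), Bob (6–1) — so Grace is the Condorcet winner.

Grace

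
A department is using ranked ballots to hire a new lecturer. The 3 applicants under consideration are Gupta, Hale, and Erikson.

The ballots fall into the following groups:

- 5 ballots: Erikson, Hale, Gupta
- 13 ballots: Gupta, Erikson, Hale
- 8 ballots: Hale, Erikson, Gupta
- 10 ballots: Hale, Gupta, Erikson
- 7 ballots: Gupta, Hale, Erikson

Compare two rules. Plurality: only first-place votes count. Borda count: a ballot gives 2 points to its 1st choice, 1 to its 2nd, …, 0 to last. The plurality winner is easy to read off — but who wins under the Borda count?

Plurality first-place counts: Gupta 20, Hale 18, Erikson 5 → Gupta.
Borda totals: Gupta 50, Hale 48, Erikson 31 → Gupta.

Gupta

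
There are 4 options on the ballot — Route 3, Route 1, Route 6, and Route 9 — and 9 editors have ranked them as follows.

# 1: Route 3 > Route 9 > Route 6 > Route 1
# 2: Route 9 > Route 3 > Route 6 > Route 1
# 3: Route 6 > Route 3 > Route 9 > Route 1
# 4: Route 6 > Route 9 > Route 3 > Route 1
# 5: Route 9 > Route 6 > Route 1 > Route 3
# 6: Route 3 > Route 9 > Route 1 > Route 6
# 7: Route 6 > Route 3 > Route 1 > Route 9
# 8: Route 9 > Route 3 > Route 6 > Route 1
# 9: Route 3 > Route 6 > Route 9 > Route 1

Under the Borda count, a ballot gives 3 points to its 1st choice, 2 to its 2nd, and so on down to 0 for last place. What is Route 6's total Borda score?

16

Borda scores:
  Route 3: 3 + 2 + 2 + 1 + 0 + 3 + 2 + 2 + 3 = 18
  Route 1: 0 + 0 + 0 + 0 + 1 + 1 + 1 + 0 + 0 = 3
  Route 6: 1 + 1 + 3 + 3 + 2 + 0 + 3 + 1 + 2 = 16
  Route 9: 2 + 3 + 1 + 2 + 3 + 2 + 0 + 3 + 1 = 17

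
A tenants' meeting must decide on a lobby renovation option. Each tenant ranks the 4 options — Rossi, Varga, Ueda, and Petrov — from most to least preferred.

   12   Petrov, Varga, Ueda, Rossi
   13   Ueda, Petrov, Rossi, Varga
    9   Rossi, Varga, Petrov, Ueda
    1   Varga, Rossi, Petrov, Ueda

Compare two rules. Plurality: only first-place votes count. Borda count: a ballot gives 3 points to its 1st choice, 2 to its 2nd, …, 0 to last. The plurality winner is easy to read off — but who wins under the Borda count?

Petrov

Plurality first-place counts: Rossi 9, Varga 1, Ueda 13, Petrov 12 → Ueda.
Borda totals: Rossi 42, Varga 45, Ueda 51, Petrov 72 → Petrov.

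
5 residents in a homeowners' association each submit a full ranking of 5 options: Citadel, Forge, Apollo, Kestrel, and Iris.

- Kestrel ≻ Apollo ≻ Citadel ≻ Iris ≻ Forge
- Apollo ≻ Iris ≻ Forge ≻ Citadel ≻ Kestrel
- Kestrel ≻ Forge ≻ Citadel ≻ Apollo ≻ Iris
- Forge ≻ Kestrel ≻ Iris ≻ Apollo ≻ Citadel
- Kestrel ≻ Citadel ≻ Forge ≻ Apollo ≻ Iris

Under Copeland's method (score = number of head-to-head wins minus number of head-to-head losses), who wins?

Kestrel

Pairwise results:
  Citadel vs Forge: Forge wins 3–2.
  Citadel vs Apollo: Apollo wins 3–2.
  Citadel vs Kestrel: Kestrel wins 4–1.
  Citadel vs Iris: Citadel wins 3–2.
  Forge vs Apollo: Forge wins 3–2.
  Forge vs Kestrel: Kestrel wins 3–2.
  Forge vs Iris: Forge wins 3–2.
  Apollo vs Kestrel: Kestrel wins 4–1.
  Apollo vs Iris: Apollo wins 4–1.
  Kestrel vs Iris: Kestrel wins 4–1.
Copeland scores (wins − losses):
  Citadel: 1 − 3 = -2
  Forge: 3 − 1 = 2
  Apollo: 2 − 2 = 0
  Kestrel: 4 − 0 = 4
  Iris: 0 − 4 = -4
Kestrel has the best Copeland score.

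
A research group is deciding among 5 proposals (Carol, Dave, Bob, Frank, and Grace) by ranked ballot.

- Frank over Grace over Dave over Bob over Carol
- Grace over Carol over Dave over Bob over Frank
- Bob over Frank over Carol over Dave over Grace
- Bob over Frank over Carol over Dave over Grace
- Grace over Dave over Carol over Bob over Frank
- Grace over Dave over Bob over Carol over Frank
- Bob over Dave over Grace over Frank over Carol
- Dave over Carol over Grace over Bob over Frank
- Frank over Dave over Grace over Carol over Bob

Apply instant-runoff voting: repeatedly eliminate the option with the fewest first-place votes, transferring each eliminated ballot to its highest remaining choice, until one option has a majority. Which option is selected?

Round 1: Bob 3, Grace 3, Frank 2, Dave 1, Carol 0. Carol has the fewest and is eliminated.
Round 2: Bob 3, Grace 3, Frank 2, Dave 1. Dave has the fewest and is eliminated.
Round 3: Grace 4, Bob 3, Frank 2. Frank has the fewest and is eliminated.
Round 4: Grace 6, Bob 3. Grace has a majority.

Grace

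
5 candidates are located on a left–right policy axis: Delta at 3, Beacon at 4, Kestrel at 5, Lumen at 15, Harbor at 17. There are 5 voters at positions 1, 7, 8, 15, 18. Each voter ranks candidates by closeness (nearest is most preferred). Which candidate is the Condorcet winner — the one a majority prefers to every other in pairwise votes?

Kestrel

With single-peaked preferences on a line, the Condorcet winner is the candidate closest to the median voter.
The median voter (position 8) is closest to Kestrel at 5.
Check: Kestrel vs Harbor — voters closer to Kestrel: 3 of 5.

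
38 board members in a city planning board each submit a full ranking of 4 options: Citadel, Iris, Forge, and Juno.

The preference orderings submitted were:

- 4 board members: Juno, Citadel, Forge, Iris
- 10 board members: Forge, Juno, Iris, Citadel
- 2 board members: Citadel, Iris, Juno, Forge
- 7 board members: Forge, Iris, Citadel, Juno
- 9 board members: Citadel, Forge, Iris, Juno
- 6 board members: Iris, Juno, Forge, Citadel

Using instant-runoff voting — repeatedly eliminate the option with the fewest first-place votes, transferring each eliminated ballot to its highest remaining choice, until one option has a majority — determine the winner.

Forge

Round 1: Forge 17, Citadel 11, Iris 6, Juno 4. Juno has the fewest and is eliminated.
Round 2: Forge 17, Citadel 15, Iris 6. Iris has the fewest and is eliminated.
Round 3: Forge 23, Citadel 15. Forge has a majority.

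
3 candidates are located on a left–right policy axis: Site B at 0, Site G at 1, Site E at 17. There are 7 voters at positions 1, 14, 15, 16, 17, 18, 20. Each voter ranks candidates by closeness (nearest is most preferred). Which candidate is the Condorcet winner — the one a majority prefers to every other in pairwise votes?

Site E

With single-peaked preferences on a line, the Condorcet winner is the candidate closest to the median voter.
The median voter (position 16) is closest to Site E at 17.
Check: Site E vs Site B — voters closer to Site E: 6 of 7.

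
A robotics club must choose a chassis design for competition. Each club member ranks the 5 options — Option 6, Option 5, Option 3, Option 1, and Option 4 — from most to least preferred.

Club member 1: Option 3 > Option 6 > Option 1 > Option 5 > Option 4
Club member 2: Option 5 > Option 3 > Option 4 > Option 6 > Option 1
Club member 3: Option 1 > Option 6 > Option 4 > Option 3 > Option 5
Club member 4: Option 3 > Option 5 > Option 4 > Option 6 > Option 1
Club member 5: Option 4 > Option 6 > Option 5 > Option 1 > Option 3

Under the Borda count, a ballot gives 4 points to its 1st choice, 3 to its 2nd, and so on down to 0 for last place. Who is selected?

Option 3

Borda scores:
  Option 6: 3 + 1 + 3 + 1 + 3 = 11
  Option 5: 1 + 4 + 0 + 3 + 2 = 10
  Option 3: 4 + 3 + 1 + 4 + 0 = 12
  Option 1: 2 + 0 + 4 + 0 + 1 = 7
  Option 4: 0 + 2 + 2 + 2 + 4 = 10
Option 3 has the highest total.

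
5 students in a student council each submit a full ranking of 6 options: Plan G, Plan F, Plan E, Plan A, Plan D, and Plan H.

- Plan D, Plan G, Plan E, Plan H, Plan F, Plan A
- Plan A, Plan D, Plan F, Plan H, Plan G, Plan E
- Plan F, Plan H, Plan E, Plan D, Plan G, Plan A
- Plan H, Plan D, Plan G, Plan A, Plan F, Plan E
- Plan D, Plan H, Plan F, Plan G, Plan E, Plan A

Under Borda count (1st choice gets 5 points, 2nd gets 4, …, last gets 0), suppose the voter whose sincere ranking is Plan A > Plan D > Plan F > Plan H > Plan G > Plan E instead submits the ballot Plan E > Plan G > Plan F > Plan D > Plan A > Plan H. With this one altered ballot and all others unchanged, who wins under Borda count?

Borda totals with the altered ballot: Plan G 14, Plan F 13, Plan E 12, Plan A 3, Plan D 18, Plan H 15.
The winner is unchanged: still Plan D.

Plan D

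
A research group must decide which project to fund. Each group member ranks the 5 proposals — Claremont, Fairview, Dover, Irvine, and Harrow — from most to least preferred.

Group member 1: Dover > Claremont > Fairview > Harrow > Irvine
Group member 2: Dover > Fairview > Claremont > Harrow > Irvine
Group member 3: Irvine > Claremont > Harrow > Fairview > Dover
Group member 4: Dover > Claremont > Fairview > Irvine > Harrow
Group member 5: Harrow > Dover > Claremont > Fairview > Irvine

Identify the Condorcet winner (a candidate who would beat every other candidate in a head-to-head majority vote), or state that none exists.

Dover

Head-to-head results (5 voters total):
Claremont vs Fairview: Claremont wins 4–1.
Claremont vs Dover: Dover wins 4–1.
Claremont vs Irvine: Claremont wins 4–1.
Claremont vs Harrow: Claremont wins 4–1.
Fairview vs Dover: Dover wins 4–1.
Fairview vs Irvine: Fairview wins 4–1.
Fairview vs Harrow: Fairview wins 3–2.
Dover vs Irvine: Dover wins 4–1.
Dover vs Harrow: Dover wins 3–2.
Irvine vs Harrow: Harrow wins 3–2.
Dover beats each rival — Claremont (4–1), Fairview (4–1), Irvine (4–1), Harrow (3–2) — so Dover is the Condorcet winner.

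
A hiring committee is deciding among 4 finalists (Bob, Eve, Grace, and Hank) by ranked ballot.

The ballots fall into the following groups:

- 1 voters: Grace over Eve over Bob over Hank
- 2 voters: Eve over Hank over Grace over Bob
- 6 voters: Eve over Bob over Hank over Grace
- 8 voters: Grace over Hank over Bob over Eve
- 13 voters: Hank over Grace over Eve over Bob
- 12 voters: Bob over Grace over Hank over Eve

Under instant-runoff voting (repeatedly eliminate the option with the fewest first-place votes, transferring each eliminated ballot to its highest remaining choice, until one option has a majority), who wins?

Hank

Round 1: Hank 13, Bob 12, Grace 9, Eve 8. Eve has the fewest and is eliminated.
Round 2: Bob 18, Hank 15, Grace 9. Grace has the fewest and is eliminated.
Round 3: Hank 23, Bob 19. Hank has a majority.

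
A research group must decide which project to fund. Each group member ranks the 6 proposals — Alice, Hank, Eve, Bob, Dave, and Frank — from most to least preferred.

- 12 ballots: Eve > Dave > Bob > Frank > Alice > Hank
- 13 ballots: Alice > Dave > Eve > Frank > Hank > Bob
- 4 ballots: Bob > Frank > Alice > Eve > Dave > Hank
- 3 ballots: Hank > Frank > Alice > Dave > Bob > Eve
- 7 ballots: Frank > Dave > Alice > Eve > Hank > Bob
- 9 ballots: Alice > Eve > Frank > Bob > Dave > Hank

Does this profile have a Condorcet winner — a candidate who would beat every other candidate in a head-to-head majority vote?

Head-to-head results (48 voters total):
Alice vs Hank: Alice wins 45–3.
Alice vs Eve: Alice wins 36–12.
Alice vs Bob: Alice wins 32–16.
Alice vs Dave: Alice wins 29–19.
Alice vs Frank: Frank wins 26–22.
Hank vs Eve: Eve wins 45–3.
Hank vs Bob: Bob wins 25–23.
Hank vs Dave: Dave wins 45–3.
Hank vs Frank: Frank wins 45–3.
Eve vs Bob: Eve wins 41–7.
Eve vs Dave: Eve wins 25–23.
Eve vs Frank: Eve wins 34–14.
Bob vs Dave: Dave wins 35–13.
Bob vs Frank: Frank wins 32–16.
Dave vs Frank: Dave wins 25–23.
No candidate beats all others: Alice beats Eve beats Frank beats Alice, a majority cycle.

No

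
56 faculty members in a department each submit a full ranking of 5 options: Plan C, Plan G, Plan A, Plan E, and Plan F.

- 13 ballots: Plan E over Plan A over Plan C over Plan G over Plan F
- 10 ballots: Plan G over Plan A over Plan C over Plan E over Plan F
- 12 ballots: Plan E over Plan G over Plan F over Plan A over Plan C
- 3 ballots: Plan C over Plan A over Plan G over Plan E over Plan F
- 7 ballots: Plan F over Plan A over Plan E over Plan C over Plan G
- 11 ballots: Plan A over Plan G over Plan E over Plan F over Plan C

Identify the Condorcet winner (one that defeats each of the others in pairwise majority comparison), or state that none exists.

Plan A

Head-to-head results (56 voters total):
Plan C vs Plan G: Plan G wins 33–23.
Plan C vs Plan A: Plan A wins 53–3.
Plan C vs Plan E: Plan E wins 43–13.
Plan C vs Plan F: Plan F wins 30–26.
Plan G vs Plan A: Plan A wins 34–22.
Plan G vs Plan E: Plan E wins 32–24.
Plan G vs Plan F: Plan G wins 49–7.
Plan A vs Plan E: Plan A wins 31–25.
Plan A vs Plan F: Plan A wins 37–19.
Plan E vs Plan F: Plan E wins 49–7.
Plan A beats each rival — Plan C (53–3), Plan G (34–22), Plan E (31–25), Plan F (37–19) — so Plan A is the Condorcet winner.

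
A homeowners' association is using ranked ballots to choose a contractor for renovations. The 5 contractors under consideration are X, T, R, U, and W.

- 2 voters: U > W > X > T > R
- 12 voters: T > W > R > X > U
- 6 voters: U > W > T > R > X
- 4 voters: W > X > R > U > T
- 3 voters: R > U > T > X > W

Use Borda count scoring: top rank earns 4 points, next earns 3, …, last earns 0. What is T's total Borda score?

Borda scores:
  X: 2·2 + 12·1 + 6·0 + 4·3 + 3·1 = 31
  T: 2·1 + 12·4 + 6·2 + 4·0 + 3·2 = 68
  R: 2·0 + 12·2 + 6·1 + 4·2 + 3·4 = 50
  U: 2·4 + 12·0 + 6·4 + 4·1 + 3·3 = 45
  W: 2·3 + 12·3 + 6·3 + 4·4 + 3·0 = 76

68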